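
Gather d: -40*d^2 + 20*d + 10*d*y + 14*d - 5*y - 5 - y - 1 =-40*d^2 + d*(10*y + 34) - 6*y - 6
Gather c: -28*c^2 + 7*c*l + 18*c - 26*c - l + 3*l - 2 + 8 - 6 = -28*c^2 + c*(7*l - 8) + 2*l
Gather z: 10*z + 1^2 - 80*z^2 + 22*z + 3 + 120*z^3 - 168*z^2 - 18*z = 120*z^3 - 248*z^2 + 14*z + 4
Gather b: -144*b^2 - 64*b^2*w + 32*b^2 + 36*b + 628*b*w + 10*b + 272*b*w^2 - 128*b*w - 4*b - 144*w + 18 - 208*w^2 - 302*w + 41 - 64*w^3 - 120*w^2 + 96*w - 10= b^2*(-64*w - 112) + b*(272*w^2 + 500*w + 42) - 64*w^3 - 328*w^2 - 350*w + 49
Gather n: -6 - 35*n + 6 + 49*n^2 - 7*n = 49*n^2 - 42*n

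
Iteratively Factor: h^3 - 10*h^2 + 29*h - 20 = (h - 1)*(h^2 - 9*h + 20) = (h - 5)*(h - 1)*(h - 4)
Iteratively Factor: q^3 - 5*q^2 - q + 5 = (q + 1)*(q^2 - 6*q + 5) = (q - 1)*(q + 1)*(q - 5)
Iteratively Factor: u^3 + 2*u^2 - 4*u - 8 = (u - 2)*(u^2 + 4*u + 4) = (u - 2)*(u + 2)*(u + 2)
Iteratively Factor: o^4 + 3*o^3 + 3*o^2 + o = (o + 1)*(o^3 + 2*o^2 + o) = o*(o + 1)*(o^2 + 2*o + 1) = o*(o + 1)^2*(o + 1)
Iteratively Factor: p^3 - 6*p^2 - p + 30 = (p + 2)*(p^2 - 8*p + 15) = (p - 5)*(p + 2)*(p - 3)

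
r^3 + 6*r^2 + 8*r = r*(r + 2)*(r + 4)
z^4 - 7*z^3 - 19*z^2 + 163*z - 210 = (z - 7)*(z - 3)*(z - 2)*(z + 5)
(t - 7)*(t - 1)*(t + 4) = t^3 - 4*t^2 - 25*t + 28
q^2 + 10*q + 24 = (q + 4)*(q + 6)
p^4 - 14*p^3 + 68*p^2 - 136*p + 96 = (p - 6)*(p - 4)*(p - 2)^2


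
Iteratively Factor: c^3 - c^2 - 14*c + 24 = (c - 2)*(c^2 + c - 12) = (c - 2)*(c + 4)*(c - 3)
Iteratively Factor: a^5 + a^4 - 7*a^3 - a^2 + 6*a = (a + 1)*(a^4 - 7*a^2 + 6*a) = a*(a + 1)*(a^3 - 7*a + 6) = a*(a + 1)*(a + 3)*(a^2 - 3*a + 2) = a*(a - 1)*(a + 1)*(a + 3)*(a - 2)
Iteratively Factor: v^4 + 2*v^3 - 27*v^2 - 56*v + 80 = (v + 4)*(v^3 - 2*v^2 - 19*v + 20) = (v - 1)*(v + 4)*(v^2 - v - 20) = (v - 5)*(v - 1)*(v + 4)*(v + 4)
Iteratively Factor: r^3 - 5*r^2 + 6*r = (r)*(r^2 - 5*r + 6) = r*(r - 2)*(r - 3)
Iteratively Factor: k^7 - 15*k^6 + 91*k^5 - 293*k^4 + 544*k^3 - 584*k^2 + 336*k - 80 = (k - 2)*(k^6 - 13*k^5 + 65*k^4 - 163*k^3 + 218*k^2 - 148*k + 40) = (k - 2)^2*(k^5 - 11*k^4 + 43*k^3 - 77*k^2 + 64*k - 20) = (k - 2)^3*(k^4 - 9*k^3 + 25*k^2 - 27*k + 10) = (k - 2)^3*(k - 1)*(k^3 - 8*k^2 + 17*k - 10) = (k - 5)*(k - 2)^3*(k - 1)*(k^2 - 3*k + 2) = (k - 5)*(k - 2)^3*(k - 1)^2*(k - 2)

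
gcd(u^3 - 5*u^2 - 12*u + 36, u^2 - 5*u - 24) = u + 3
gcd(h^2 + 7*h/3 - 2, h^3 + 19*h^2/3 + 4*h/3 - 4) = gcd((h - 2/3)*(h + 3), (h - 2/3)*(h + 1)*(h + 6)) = h - 2/3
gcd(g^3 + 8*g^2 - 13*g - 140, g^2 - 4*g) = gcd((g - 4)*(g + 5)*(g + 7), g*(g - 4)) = g - 4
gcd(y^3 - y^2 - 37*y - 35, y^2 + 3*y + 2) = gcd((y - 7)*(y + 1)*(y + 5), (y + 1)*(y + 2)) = y + 1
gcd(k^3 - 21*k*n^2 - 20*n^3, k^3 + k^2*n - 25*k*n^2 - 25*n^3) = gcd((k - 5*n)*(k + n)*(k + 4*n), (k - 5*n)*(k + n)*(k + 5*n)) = k^2 - 4*k*n - 5*n^2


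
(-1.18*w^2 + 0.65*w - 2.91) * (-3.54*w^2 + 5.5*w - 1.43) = 4.1772*w^4 - 8.791*w^3 + 15.5638*w^2 - 16.9345*w + 4.1613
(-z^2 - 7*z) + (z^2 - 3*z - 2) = -10*z - 2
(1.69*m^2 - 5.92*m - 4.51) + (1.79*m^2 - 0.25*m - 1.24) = 3.48*m^2 - 6.17*m - 5.75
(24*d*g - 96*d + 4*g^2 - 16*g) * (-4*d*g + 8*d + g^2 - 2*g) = -96*d^2*g^2 + 576*d^2*g - 768*d^2 + 8*d*g^3 - 48*d*g^2 + 64*d*g + 4*g^4 - 24*g^3 + 32*g^2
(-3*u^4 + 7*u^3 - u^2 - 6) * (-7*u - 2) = 21*u^5 - 43*u^4 - 7*u^3 + 2*u^2 + 42*u + 12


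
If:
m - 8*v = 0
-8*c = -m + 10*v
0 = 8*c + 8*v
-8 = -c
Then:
No Solution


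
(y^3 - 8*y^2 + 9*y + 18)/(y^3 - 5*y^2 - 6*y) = (y - 3)/y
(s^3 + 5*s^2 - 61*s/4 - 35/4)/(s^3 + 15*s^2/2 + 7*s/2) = (s - 5/2)/s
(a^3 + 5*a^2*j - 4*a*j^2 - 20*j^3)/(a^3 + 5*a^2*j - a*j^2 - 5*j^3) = (a^2 - 4*j^2)/(a^2 - j^2)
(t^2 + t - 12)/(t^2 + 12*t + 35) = (t^2 + t - 12)/(t^2 + 12*t + 35)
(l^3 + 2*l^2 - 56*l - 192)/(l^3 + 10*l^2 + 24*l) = (l - 8)/l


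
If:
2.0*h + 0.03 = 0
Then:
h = -0.02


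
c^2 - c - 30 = (c - 6)*(c + 5)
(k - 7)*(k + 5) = k^2 - 2*k - 35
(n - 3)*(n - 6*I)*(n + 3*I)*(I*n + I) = I*n^4 + 3*n^3 - 2*I*n^3 - 6*n^2 + 15*I*n^2 - 9*n - 36*I*n - 54*I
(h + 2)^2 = h^2 + 4*h + 4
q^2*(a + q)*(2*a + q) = 2*a^2*q^2 + 3*a*q^3 + q^4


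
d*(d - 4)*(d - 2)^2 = d^4 - 8*d^3 + 20*d^2 - 16*d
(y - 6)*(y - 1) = y^2 - 7*y + 6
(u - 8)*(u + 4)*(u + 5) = u^3 + u^2 - 52*u - 160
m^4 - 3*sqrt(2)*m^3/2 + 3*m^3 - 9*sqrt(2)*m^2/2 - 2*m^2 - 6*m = m*(m + 3)*(m - 2*sqrt(2))*(m + sqrt(2)/2)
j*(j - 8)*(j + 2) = j^3 - 6*j^2 - 16*j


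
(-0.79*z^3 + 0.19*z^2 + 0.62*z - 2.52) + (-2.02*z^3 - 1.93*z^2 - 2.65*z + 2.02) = -2.81*z^3 - 1.74*z^2 - 2.03*z - 0.5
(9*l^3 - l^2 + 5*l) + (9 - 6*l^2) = 9*l^3 - 7*l^2 + 5*l + 9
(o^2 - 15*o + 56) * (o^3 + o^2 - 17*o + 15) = o^5 - 14*o^4 + 24*o^3 + 326*o^2 - 1177*o + 840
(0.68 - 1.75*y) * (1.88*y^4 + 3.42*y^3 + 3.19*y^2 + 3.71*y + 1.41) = -3.29*y^5 - 4.7066*y^4 - 3.2569*y^3 - 4.3233*y^2 + 0.0553000000000003*y + 0.9588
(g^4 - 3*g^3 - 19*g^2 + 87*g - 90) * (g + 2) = g^5 - g^4 - 25*g^3 + 49*g^2 + 84*g - 180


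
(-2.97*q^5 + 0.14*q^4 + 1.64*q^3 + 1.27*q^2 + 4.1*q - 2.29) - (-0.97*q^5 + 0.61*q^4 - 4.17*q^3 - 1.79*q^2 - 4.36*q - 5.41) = -2.0*q^5 - 0.47*q^4 + 5.81*q^3 + 3.06*q^2 + 8.46*q + 3.12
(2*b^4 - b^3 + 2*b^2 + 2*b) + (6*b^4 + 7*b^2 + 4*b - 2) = 8*b^4 - b^3 + 9*b^2 + 6*b - 2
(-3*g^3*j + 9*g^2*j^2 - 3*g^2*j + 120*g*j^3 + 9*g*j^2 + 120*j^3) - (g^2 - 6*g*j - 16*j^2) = -3*g^3*j + 9*g^2*j^2 - 3*g^2*j - g^2 + 120*g*j^3 + 9*g*j^2 + 6*g*j + 120*j^3 + 16*j^2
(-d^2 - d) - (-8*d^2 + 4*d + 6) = 7*d^2 - 5*d - 6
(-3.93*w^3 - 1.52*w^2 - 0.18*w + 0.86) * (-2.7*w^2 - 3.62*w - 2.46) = 10.611*w^5 + 18.3306*w^4 + 15.6562*w^3 + 2.0688*w^2 - 2.6704*w - 2.1156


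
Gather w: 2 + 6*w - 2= 6*w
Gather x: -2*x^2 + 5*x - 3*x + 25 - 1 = -2*x^2 + 2*x + 24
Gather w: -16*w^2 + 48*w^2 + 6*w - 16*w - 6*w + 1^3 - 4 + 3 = 32*w^2 - 16*w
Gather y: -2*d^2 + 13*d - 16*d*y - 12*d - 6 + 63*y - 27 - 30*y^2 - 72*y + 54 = -2*d^2 + d - 30*y^2 + y*(-16*d - 9) + 21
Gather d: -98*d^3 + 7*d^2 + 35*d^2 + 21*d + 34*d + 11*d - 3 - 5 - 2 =-98*d^3 + 42*d^2 + 66*d - 10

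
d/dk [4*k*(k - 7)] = 8*k - 28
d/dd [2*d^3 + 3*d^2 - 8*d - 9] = 6*d^2 + 6*d - 8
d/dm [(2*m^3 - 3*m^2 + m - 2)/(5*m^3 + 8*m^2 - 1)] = (31*m^4 - 10*m^3 + 16*m^2 + 38*m - 1)/(25*m^6 + 80*m^5 + 64*m^4 - 10*m^3 - 16*m^2 + 1)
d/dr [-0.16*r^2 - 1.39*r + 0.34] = -0.32*r - 1.39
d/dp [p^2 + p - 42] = 2*p + 1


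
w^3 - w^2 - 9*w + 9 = (w - 3)*(w - 1)*(w + 3)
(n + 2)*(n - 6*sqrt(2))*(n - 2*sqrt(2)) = n^3 - 8*sqrt(2)*n^2 + 2*n^2 - 16*sqrt(2)*n + 24*n + 48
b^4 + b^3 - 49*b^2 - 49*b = b*(b - 7)*(b + 1)*(b + 7)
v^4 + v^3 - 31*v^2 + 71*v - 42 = (v - 3)*(v - 2)*(v - 1)*(v + 7)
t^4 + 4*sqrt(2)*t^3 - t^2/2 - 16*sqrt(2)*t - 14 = (t - 2)*(t + 2)*(t + sqrt(2)/2)*(t + 7*sqrt(2)/2)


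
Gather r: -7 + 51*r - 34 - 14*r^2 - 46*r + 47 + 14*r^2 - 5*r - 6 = 0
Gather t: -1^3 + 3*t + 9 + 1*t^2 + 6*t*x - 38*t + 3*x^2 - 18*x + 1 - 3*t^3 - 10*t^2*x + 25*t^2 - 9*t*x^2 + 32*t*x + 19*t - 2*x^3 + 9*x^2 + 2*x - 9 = -3*t^3 + t^2*(26 - 10*x) + t*(-9*x^2 + 38*x - 16) - 2*x^3 + 12*x^2 - 16*x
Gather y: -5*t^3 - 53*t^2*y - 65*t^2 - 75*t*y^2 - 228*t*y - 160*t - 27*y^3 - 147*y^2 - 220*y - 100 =-5*t^3 - 65*t^2 - 160*t - 27*y^3 + y^2*(-75*t - 147) + y*(-53*t^2 - 228*t - 220) - 100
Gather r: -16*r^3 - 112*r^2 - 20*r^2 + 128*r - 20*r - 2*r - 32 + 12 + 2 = -16*r^3 - 132*r^2 + 106*r - 18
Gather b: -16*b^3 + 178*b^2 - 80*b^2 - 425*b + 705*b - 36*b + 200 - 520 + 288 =-16*b^3 + 98*b^2 + 244*b - 32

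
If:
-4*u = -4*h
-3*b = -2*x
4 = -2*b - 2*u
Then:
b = 2*x/3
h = -2*x/3 - 2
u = -2*x/3 - 2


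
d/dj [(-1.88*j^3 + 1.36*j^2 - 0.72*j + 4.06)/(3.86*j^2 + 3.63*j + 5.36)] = (-7.2568*j^4 - 13.6488*j^3 - 22.5144*j^2 - 16.764*j - 18.597)/(14.8996*j^4 + 28.0236*j^3 + 54.5561*j^2 + 38.9136*j + 28.7296)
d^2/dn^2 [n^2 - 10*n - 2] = 2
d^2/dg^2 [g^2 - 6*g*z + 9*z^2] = 2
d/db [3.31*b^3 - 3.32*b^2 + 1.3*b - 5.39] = 9.93*b^2 - 6.64*b + 1.3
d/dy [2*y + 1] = 2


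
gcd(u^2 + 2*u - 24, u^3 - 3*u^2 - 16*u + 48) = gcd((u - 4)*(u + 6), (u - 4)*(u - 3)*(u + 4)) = u - 4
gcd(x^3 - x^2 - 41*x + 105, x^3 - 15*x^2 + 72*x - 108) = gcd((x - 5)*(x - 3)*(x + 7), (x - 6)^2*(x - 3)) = x - 3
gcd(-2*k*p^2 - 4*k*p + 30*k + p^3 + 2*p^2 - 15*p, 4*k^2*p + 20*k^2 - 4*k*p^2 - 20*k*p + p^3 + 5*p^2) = -2*k*p - 10*k + p^2 + 5*p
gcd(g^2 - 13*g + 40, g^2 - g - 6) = 1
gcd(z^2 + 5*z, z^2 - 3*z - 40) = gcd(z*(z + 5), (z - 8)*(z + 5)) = z + 5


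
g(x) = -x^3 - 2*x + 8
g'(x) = -3*x^2 - 2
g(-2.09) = 21.31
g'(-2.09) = -15.10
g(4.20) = -74.49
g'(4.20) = -54.92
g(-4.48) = 106.88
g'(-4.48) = -62.21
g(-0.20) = 8.41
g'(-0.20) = -2.12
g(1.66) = 0.11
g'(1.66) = -10.27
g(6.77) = -315.83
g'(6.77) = -139.50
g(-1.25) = 12.45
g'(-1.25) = -6.69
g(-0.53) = 9.21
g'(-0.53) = -2.84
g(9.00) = -739.00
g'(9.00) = -245.00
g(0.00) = 8.00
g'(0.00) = -2.00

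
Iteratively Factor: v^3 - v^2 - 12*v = (v + 3)*(v^2 - 4*v) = (v - 4)*(v + 3)*(v)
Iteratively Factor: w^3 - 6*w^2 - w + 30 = (w - 5)*(w^2 - w - 6) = (w - 5)*(w + 2)*(w - 3)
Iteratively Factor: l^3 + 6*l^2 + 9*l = (l)*(l^2 + 6*l + 9) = l*(l + 3)*(l + 3)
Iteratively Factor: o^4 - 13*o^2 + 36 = (o - 2)*(o^3 + 2*o^2 - 9*o - 18) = (o - 2)*(o + 2)*(o^2 - 9) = (o - 3)*(o - 2)*(o + 2)*(o + 3)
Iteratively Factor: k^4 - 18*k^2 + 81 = (k - 3)*(k^3 + 3*k^2 - 9*k - 27) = (k - 3)^2*(k^2 + 6*k + 9) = (k - 3)^2*(k + 3)*(k + 3)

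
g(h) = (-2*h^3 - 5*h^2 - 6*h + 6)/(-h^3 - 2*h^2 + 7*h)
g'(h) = (-6*h^2 - 10*h - 6)/(-h^3 - 2*h^2 + 7*h) + (3*h^2 + 4*h - 7)*(-2*h^3 - 5*h^2 - 6*h + 6)/(-h^3 - 2*h^2 + 7*h)^2 = (-h^4 - 40*h^3 - 29*h^2 + 24*h - 42)/(h^2*(h^4 + 4*h^3 - 10*h^2 - 28*h + 49))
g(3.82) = 3.46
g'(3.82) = -0.83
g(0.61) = 0.01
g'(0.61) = -4.35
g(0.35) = 1.48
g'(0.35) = -8.32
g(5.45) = 2.72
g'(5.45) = -0.24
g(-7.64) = 2.36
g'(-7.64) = 0.16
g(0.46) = 0.74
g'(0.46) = -5.63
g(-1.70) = -0.91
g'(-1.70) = 0.13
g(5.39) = 2.74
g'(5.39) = -0.25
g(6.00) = 2.61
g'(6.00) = -0.18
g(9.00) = 2.31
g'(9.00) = -0.06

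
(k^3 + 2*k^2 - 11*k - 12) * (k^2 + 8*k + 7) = k^5 + 10*k^4 + 12*k^3 - 86*k^2 - 173*k - 84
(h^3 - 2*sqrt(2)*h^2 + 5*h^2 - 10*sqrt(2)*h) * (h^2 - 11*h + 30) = h^5 - 6*h^4 - 2*sqrt(2)*h^4 - 25*h^3 + 12*sqrt(2)*h^3 + 50*sqrt(2)*h^2 + 150*h^2 - 300*sqrt(2)*h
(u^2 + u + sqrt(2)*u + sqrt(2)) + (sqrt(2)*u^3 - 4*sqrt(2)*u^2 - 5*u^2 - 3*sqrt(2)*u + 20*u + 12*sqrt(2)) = sqrt(2)*u^3 - 4*sqrt(2)*u^2 - 4*u^2 - 2*sqrt(2)*u + 21*u + 13*sqrt(2)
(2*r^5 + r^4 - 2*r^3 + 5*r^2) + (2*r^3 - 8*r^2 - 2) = 2*r^5 + r^4 - 3*r^2 - 2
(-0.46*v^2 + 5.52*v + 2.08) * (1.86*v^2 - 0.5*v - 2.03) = -0.8556*v^4 + 10.4972*v^3 + 2.0426*v^2 - 12.2456*v - 4.2224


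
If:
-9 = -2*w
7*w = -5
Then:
No Solution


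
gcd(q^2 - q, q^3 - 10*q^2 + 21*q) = q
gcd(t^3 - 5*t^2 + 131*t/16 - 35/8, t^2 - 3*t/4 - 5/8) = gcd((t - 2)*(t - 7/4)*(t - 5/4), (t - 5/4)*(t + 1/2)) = t - 5/4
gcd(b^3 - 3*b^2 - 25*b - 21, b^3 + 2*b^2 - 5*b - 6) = b^2 + 4*b + 3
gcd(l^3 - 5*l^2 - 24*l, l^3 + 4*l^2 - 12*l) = l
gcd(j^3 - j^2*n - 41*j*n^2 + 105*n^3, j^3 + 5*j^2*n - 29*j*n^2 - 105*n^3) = j^2 + 2*j*n - 35*n^2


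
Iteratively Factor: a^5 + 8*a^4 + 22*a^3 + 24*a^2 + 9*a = (a + 3)*(a^4 + 5*a^3 + 7*a^2 + 3*a) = a*(a + 3)*(a^3 + 5*a^2 + 7*a + 3) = a*(a + 1)*(a + 3)*(a^2 + 4*a + 3) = a*(a + 1)*(a + 3)^2*(a + 1)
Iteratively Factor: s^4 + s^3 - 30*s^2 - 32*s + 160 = (s - 2)*(s^3 + 3*s^2 - 24*s - 80) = (s - 2)*(s + 4)*(s^2 - s - 20) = (s - 5)*(s - 2)*(s + 4)*(s + 4)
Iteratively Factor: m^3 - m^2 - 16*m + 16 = (m - 1)*(m^2 - 16) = (m - 1)*(m + 4)*(m - 4)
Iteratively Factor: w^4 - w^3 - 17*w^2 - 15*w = (w + 1)*(w^3 - 2*w^2 - 15*w) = (w - 5)*(w + 1)*(w^2 + 3*w) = w*(w - 5)*(w + 1)*(w + 3)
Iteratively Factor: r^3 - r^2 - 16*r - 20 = (r - 5)*(r^2 + 4*r + 4) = (r - 5)*(r + 2)*(r + 2)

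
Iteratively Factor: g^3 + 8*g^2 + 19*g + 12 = (g + 3)*(g^2 + 5*g + 4) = (g + 3)*(g + 4)*(g + 1)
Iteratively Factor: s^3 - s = (s - 1)*(s^2 + s) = (s - 1)*(s + 1)*(s)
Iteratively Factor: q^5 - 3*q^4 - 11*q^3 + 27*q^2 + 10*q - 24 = (q - 2)*(q^4 - q^3 - 13*q^2 + q + 12) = (q - 2)*(q + 3)*(q^3 - 4*q^2 - q + 4) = (q - 2)*(q - 1)*(q + 3)*(q^2 - 3*q - 4) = (q - 2)*(q - 1)*(q + 1)*(q + 3)*(q - 4)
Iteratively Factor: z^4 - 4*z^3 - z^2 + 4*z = (z - 1)*(z^3 - 3*z^2 - 4*z) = (z - 1)*(z + 1)*(z^2 - 4*z) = (z - 4)*(z - 1)*(z + 1)*(z)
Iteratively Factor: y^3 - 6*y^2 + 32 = (y + 2)*(y^2 - 8*y + 16) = (y - 4)*(y + 2)*(y - 4)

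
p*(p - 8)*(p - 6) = p^3 - 14*p^2 + 48*p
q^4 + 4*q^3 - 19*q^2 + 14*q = q*(q - 2)*(q - 1)*(q + 7)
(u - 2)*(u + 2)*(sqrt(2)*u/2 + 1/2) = sqrt(2)*u^3/2 + u^2/2 - 2*sqrt(2)*u - 2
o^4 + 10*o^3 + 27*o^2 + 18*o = o*(o + 1)*(o + 3)*(o + 6)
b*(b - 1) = b^2 - b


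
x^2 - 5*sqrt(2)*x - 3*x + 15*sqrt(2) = (x - 3)*(x - 5*sqrt(2))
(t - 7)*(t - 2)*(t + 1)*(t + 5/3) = t^4 - 19*t^3/3 - 25*t^2/3 + 67*t/3 + 70/3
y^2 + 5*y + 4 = (y + 1)*(y + 4)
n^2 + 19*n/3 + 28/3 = (n + 7/3)*(n + 4)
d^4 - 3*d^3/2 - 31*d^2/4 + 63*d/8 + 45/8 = (d - 3)*(d - 3/2)*(d + 1/2)*(d + 5/2)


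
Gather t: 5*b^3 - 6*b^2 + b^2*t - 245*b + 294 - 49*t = 5*b^3 - 6*b^2 - 245*b + t*(b^2 - 49) + 294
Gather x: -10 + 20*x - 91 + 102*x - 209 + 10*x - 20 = 132*x - 330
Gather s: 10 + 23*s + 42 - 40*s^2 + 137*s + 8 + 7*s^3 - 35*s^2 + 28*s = 7*s^3 - 75*s^2 + 188*s + 60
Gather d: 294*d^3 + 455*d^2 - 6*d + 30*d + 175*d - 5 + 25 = 294*d^3 + 455*d^2 + 199*d + 20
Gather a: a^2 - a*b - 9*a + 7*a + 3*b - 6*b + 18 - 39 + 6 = a^2 + a*(-b - 2) - 3*b - 15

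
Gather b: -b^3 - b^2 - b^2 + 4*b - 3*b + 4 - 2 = -b^3 - 2*b^2 + b + 2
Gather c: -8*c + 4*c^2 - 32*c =4*c^2 - 40*c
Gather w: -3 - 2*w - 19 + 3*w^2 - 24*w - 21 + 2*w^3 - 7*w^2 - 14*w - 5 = 2*w^3 - 4*w^2 - 40*w - 48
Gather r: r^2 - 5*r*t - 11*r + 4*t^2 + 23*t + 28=r^2 + r*(-5*t - 11) + 4*t^2 + 23*t + 28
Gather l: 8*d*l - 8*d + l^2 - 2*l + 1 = -8*d + l^2 + l*(8*d - 2) + 1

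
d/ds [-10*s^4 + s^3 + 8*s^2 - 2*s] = -40*s^3 + 3*s^2 + 16*s - 2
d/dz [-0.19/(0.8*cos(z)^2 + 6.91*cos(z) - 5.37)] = -(0.304*cos(z) + 1.3129)*sin(z)/(0.8*cos(z)^2 + 6.91*cos(z) - 5.37)^2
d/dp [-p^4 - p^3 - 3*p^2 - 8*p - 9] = -4*p^3 - 3*p^2 - 6*p - 8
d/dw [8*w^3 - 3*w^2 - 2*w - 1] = 24*w^2 - 6*w - 2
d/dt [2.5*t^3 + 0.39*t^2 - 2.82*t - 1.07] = 7.5*t^2 + 0.78*t - 2.82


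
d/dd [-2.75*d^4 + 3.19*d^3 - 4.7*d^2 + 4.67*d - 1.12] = -11.0*d^3 + 9.57*d^2 - 9.4*d + 4.67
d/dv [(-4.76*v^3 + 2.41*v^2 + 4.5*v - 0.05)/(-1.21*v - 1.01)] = (11.5192*v^3 + 11.5067*v^2 - 4.8682*v - 4.6055)/(1.4641*v^2 + 2.4442*v + 1.0201)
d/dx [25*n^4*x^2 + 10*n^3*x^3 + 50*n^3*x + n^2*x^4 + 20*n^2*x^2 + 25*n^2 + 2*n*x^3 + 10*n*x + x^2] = 50*n^4*x + 30*n^3*x^2 + 50*n^3 + 4*n^2*x^3 + 40*n^2*x + 6*n*x^2 + 10*n + 2*x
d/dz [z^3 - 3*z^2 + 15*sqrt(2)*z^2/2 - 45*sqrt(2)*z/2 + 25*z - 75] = 3*z^2 - 6*z + 15*sqrt(2)*z - 45*sqrt(2)/2 + 25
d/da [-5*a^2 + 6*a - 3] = 6 - 10*a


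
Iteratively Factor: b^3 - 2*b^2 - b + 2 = (b + 1)*(b^2 - 3*b + 2) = (b - 1)*(b + 1)*(b - 2)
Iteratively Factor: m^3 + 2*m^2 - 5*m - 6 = (m + 1)*(m^2 + m - 6) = (m - 2)*(m + 1)*(m + 3)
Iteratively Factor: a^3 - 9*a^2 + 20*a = (a - 5)*(a^2 - 4*a) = a*(a - 5)*(a - 4)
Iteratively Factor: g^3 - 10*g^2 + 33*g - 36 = (g - 4)*(g^2 - 6*g + 9) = (g - 4)*(g - 3)*(g - 3)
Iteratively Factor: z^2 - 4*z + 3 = (z - 1)*(z - 3)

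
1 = 1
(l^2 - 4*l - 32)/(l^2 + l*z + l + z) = (l^2 - 4*l - 32)/(l^2 + l*z + l + z)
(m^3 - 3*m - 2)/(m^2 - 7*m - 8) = (m^2 - m - 2)/(m - 8)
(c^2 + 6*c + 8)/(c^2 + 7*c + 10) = (c + 4)/(c + 5)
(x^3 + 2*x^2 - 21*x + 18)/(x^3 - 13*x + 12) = (x + 6)/(x + 4)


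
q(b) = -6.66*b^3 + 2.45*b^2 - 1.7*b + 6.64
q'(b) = -19.98*b^2 + 4.9*b - 1.7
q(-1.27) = 26.39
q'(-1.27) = -40.15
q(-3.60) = 355.24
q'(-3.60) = -278.28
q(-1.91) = 65.23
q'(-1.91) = -83.95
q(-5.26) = 1052.61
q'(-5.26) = -580.27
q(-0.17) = 7.03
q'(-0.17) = -3.11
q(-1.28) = 26.80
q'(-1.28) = -40.71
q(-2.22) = 95.36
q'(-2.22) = -111.05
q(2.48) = -84.09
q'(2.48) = -112.43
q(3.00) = -156.23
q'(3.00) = -166.82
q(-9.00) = 5075.53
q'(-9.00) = -1664.18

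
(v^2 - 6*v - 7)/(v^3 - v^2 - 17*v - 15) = (v - 7)/(v^2 - 2*v - 15)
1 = 1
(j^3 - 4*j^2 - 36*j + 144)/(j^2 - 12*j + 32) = (j^2 - 36)/(j - 8)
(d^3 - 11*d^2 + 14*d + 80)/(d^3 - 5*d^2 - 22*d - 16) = (d - 5)/(d + 1)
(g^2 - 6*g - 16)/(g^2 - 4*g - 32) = (g + 2)/(g + 4)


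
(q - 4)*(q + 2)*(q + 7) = q^3 + 5*q^2 - 22*q - 56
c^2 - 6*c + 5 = (c - 5)*(c - 1)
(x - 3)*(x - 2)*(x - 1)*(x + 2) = x^4 - 4*x^3 - x^2 + 16*x - 12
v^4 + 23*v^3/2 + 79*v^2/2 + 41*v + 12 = (v + 1/2)*(v + 1)*(v + 4)*(v + 6)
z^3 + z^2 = z^2*(z + 1)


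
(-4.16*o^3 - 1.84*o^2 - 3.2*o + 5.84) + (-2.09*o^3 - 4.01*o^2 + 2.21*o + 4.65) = -6.25*o^3 - 5.85*o^2 - 0.99*o + 10.49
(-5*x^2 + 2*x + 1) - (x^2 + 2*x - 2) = 3 - 6*x^2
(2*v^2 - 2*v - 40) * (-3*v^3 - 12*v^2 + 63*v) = -6*v^5 - 18*v^4 + 270*v^3 + 354*v^2 - 2520*v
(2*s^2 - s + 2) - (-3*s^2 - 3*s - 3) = 5*s^2 + 2*s + 5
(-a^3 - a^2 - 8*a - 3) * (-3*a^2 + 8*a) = 3*a^5 - 5*a^4 + 16*a^3 - 55*a^2 - 24*a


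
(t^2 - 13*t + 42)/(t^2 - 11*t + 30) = (t - 7)/(t - 5)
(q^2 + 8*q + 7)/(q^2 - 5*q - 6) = (q + 7)/(q - 6)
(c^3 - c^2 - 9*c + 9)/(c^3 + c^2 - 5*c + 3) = (c - 3)/(c - 1)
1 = 1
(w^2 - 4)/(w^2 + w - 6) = (w + 2)/(w + 3)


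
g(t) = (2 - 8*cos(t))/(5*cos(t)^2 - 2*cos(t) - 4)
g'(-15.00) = 294.48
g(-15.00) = 19.94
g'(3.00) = -1.62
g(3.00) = 3.44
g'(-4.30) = -8.06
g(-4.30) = -2.17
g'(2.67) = -12.70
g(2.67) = 5.22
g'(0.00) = 0.00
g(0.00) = 6.00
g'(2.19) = -37.29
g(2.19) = -5.75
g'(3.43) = 4.14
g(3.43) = 3.85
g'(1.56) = -2.21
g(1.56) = -0.48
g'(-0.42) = 7.58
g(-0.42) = 3.20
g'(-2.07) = 13.36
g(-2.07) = -3.07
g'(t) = (2 - 8*cos(t))*(10*sin(t)*cos(t) - 2*sin(t))/(5*cos(t)^2 - 2*cos(t) - 4)^2 + 8*sin(t)/(5*cos(t)^2 - 2*cos(t) - 4)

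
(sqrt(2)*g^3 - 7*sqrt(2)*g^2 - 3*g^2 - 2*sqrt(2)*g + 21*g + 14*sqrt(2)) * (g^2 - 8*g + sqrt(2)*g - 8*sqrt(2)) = sqrt(2)*g^5 - 15*sqrt(2)*g^4 - g^4 + 15*g^3 + 51*sqrt(2)*g^3 - 60*g^2 + 75*sqrt(2)*g^2 - 280*sqrt(2)*g + 60*g - 224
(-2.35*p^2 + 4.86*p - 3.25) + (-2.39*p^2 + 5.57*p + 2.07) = -4.74*p^2 + 10.43*p - 1.18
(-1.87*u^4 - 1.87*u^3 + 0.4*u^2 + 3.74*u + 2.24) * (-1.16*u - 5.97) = 2.1692*u^5 + 13.3331*u^4 + 10.6999*u^3 - 6.7264*u^2 - 24.9262*u - 13.3728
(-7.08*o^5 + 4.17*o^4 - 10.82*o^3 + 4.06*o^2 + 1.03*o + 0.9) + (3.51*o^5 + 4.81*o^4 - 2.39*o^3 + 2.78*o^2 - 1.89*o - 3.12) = -3.57*o^5 + 8.98*o^4 - 13.21*o^3 + 6.84*o^2 - 0.86*o - 2.22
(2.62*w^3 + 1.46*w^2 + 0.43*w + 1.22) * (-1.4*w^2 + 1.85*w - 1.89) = -3.668*w^5 + 2.803*w^4 - 2.8528*w^3 - 3.6719*w^2 + 1.4443*w - 2.3058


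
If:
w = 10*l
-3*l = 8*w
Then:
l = 0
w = 0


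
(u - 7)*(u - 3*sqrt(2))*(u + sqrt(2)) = u^3 - 7*u^2 - 2*sqrt(2)*u^2 - 6*u + 14*sqrt(2)*u + 42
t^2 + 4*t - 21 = (t - 3)*(t + 7)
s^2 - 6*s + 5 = (s - 5)*(s - 1)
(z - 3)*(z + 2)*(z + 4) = z^3 + 3*z^2 - 10*z - 24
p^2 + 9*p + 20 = (p + 4)*(p + 5)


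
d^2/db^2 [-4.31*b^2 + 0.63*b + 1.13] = -8.62000000000000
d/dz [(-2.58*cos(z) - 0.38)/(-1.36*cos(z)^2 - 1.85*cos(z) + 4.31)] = (3.5088*cos(z)^2 + 1.0336*cos(z) + 11.8228)*sin(z)/(1.8496*cos(z)^4 + 5.032*cos(z)^3 - 8.3007*cos(z)^2 - 15.947*cos(z) + 18.5761)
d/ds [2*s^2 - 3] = 4*s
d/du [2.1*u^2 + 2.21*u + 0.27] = 4.2*u + 2.21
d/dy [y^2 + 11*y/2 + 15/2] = 2*y + 11/2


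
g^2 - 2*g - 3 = (g - 3)*(g + 1)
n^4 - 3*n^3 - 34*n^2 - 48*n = n*(n - 8)*(n + 2)*(n + 3)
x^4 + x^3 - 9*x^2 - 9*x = x*(x - 3)*(x + 1)*(x + 3)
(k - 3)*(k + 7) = k^2 + 4*k - 21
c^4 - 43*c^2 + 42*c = c*(c - 6)*(c - 1)*(c + 7)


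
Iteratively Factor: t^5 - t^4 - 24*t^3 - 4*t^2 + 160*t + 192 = (t + 3)*(t^4 - 4*t^3 - 12*t^2 + 32*t + 64) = (t + 2)*(t + 3)*(t^3 - 6*t^2 + 32) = (t - 4)*(t + 2)*(t + 3)*(t^2 - 2*t - 8) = (t - 4)*(t + 2)^2*(t + 3)*(t - 4)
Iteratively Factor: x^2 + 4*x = (x + 4)*(x)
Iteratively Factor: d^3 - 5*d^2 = (d - 5)*(d^2) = d*(d - 5)*(d)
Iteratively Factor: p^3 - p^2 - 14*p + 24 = (p - 3)*(p^2 + 2*p - 8) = (p - 3)*(p - 2)*(p + 4)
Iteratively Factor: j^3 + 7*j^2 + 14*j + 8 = (j + 4)*(j^2 + 3*j + 2) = (j + 1)*(j + 4)*(j + 2)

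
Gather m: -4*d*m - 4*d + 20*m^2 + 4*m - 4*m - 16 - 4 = -4*d*m - 4*d + 20*m^2 - 20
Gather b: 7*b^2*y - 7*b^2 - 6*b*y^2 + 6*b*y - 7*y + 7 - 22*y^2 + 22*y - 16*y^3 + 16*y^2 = b^2*(7*y - 7) + b*(-6*y^2 + 6*y) - 16*y^3 - 6*y^2 + 15*y + 7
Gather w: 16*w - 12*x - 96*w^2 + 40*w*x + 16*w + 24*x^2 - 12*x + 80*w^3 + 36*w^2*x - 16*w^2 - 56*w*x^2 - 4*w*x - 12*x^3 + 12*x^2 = 80*w^3 + w^2*(36*x - 112) + w*(-56*x^2 + 36*x + 32) - 12*x^3 + 36*x^2 - 24*x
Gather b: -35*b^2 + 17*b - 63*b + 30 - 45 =-35*b^2 - 46*b - 15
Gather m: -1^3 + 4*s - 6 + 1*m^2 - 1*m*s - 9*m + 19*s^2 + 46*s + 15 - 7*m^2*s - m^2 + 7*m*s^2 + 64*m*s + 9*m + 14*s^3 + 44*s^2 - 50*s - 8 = -7*m^2*s + m*(7*s^2 + 63*s) + 14*s^3 + 63*s^2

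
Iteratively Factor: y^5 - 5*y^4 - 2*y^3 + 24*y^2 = (y + 2)*(y^4 - 7*y^3 + 12*y^2) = (y - 4)*(y + 2)*(y^3 - 3*y^2) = y*(y - 4)*(y + 2)*(y^2 - 3*y) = y*(y - 4)*(y - 3)*(y + 2)*(y)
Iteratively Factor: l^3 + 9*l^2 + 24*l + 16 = (l + 1)*(l^2 + 8*l + 16) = (l + 1)*(l + 4)*(l + 4)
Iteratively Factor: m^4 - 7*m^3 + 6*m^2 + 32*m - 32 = (m - 1)*(m^3 - 6*m^2 + 32) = (m - 4)*(m - 1)*(m^2 - 2*m - 8) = (m - 4)^2*(m - 1)*(m + 2)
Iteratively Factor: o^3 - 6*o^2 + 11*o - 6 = (o - 1)*(o^2 - 5*o + 6) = (o - 3)*(o - 1)*(o - 2)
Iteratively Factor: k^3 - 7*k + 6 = (k - 2)*(k^2 + 2*k - 3) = (k - 2)*(k - 1)*(k + 3)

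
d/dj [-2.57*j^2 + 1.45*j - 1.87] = 1.45 - 5.14*j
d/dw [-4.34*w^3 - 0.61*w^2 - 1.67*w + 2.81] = -13.02*w^2 - 1.22*w - 1.67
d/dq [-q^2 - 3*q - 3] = -2*q - 3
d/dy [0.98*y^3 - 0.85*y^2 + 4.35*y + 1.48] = 2.94*y^2 - 1.7*y + 4.35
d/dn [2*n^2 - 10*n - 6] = 4*n - 10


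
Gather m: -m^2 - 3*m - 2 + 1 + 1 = -m^2 - 3*m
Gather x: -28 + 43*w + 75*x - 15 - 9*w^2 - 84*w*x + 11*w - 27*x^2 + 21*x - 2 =-9*w^2 + 54*w - 27*x^2 + x*(96 - 84*w) - 45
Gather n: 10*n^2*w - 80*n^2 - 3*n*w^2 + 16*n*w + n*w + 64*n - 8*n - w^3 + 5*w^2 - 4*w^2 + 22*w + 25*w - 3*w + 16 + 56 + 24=n^2*(10*w - 80) + n*(-3*w^2 + 17*w + 56) - w^3 + w^2 + 44*w + 96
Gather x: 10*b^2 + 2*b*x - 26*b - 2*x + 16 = 10*b^2 - 26*b + x*(2*b - 2) + 16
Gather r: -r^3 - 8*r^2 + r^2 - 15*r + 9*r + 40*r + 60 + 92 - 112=-r^3 - 7*r^2 + 34*r + 40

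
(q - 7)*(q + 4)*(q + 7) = q^3 + 4*q^2 - 49*q - 196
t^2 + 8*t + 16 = (t + 4)^2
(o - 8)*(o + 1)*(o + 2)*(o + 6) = o^4 + o^3 - 52*o^2 - 148*o - 96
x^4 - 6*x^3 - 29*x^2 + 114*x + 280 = (x - 7)*(x - 5)*(x + 2)*(x + 4)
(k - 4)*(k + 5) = k^2 + k - 20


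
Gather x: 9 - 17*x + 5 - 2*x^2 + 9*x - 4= -2*x^2 - 8*x + 10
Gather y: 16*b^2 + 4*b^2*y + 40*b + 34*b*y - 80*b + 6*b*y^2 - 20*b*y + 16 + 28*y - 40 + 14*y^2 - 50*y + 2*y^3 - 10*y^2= 16*b^2 - 40*b + 2*y^3 + y^2*(6*b + 4) + y*(4*b^2 + 14*b - 22) - 24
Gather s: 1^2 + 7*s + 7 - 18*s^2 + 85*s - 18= -18*s^2 + 92*s - 10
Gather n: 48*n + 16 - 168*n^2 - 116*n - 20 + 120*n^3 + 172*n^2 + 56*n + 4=120*n^3 + 4*n^2 - 12*n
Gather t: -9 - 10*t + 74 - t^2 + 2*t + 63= -t^2 - 8*t + 128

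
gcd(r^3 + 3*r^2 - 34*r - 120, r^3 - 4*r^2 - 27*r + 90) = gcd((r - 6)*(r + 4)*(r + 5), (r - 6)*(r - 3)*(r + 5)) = r^2 - r - 30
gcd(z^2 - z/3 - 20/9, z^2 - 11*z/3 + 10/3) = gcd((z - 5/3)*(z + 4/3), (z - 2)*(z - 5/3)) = z - 5/3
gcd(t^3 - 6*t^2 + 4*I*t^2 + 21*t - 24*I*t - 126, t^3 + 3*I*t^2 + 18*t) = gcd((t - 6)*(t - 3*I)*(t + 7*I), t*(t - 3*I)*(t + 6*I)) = t - 3*I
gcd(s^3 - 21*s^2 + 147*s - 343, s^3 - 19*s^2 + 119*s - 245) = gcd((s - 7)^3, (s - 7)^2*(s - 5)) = s^2 - 14*s + 49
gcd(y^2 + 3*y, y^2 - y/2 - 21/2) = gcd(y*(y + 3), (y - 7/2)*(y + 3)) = y + 3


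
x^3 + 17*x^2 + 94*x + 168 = (x + 4)*(x + 6)*(x + 7)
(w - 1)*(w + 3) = w^2 + 2*w - 3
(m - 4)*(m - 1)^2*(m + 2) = m^4 - 4*m^3 - 3*m^2 + 14*m - 8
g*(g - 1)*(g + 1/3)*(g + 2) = g^4 + 4*g^3/3 - 5*g^2/3 - 2*g/3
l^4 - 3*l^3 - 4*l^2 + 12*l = l*(l - 3)*(l - 2)*(l + 2)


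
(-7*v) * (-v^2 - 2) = 7*v^3 + 14*v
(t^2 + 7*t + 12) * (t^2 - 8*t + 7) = t^4 - t^3 - 37*t^2 - 47*t + 84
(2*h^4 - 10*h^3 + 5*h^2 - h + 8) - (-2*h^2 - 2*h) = 2*h^4 - 10*h^3 + 7*h^2 + h + 8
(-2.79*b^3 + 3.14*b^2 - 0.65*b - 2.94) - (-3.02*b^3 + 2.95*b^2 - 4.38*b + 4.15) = 0.23*b^3 + 0.19*b^2 + 3.73*b - 7.09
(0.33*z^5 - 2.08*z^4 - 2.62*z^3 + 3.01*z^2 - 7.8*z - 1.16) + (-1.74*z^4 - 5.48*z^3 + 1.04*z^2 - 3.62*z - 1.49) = 0.33*z^5 - 3.82*z^4 - 8.1*z^3 + 4.05*z^2 - 11.42*z - 2.65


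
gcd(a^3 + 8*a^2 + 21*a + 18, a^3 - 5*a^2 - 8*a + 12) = a + 2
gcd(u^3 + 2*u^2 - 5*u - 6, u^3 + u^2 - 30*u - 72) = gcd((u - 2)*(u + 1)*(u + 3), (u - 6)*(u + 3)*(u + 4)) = u + 3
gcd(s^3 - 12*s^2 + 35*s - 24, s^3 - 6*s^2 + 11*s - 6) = s^2 - 4*s + 3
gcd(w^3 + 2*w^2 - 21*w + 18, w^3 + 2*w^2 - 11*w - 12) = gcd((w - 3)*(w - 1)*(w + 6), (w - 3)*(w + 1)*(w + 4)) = w - 3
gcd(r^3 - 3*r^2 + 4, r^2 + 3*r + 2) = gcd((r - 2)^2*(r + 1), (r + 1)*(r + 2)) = r + 1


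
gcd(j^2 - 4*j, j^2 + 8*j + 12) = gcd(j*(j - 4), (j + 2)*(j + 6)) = 1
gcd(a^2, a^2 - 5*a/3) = a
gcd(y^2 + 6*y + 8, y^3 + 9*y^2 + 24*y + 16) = y + 4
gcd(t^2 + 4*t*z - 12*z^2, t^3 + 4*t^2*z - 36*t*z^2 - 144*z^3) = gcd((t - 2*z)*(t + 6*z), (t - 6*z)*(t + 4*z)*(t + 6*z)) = t + 6*z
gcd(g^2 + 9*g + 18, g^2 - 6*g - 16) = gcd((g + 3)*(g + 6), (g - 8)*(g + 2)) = 1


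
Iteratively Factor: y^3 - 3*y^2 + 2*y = (y - 2)*(y^2 - y) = (y - 2)*(y - 1)*(y)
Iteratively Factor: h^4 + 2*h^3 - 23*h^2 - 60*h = (h - 5)*(h^3 + 7*h^2 + 12*h) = h*(h - 5)*(h^2 + 7*h + 12) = h*(h - 5)*(h + 4)*(h + 3)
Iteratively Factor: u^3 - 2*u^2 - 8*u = (u)*(u^2 - 2*u - 8) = u*(u + 2)*(u - 4)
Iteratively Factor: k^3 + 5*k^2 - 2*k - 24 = (k + 3)*(k^2 + 2*k - 8) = (k + 3)*(k + 4)*(k - 2)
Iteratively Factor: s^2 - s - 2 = (s + 1)*(s - 2)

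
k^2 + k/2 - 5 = (k - 2)*(k + 5/2)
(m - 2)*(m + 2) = m^2 - 4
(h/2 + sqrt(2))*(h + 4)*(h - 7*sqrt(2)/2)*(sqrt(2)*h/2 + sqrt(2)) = sqrt(2)*h^4/4 - 3*h^3/4 + 3*sqrt(2)*h^3/2 - 9*h^2/2 - 3*sqrt(2)*h^2/2 - 21*sqrt(2)*h - 6*h - 28*sqrt(2)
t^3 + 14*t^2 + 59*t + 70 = (t + 2)*(t + 5)*(t + 7)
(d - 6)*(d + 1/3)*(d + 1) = d^3 - 14*d^2/3 - 23*d/3 - 2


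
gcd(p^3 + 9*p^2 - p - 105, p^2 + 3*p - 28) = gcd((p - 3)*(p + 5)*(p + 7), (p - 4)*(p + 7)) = p + 7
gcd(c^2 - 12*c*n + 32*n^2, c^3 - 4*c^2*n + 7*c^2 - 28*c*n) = c - 4*n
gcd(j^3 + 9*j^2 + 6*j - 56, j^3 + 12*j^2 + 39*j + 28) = j^2 + 11*j + 28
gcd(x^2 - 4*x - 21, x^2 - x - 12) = x + 3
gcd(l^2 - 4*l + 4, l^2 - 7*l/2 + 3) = l - 2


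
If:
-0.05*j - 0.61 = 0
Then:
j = -12.20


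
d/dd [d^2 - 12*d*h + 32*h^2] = 2*d - 12*h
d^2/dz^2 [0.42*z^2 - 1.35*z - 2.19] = 0.840000000000000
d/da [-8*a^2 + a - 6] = 1 - 16*a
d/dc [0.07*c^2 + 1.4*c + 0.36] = 0.14*c + 1.4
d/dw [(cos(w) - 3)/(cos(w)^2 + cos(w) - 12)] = sin(w)/(cos(w) + 4)^2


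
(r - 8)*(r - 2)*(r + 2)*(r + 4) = r^4 - 4*r^3 - 36*r^2 + 16*r + 128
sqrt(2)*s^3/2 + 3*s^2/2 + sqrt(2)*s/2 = s*(s + sqrt(2))*(sqrt(2)*s/2 + 1/2)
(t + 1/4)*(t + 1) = t^2 + 5*t/4 + 1/4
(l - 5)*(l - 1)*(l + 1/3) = l^3 - 17*l^2/3 + 3*l + 5/3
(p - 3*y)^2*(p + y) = p^3 - 5*p^2*y + 3*p*y^2 + 9*y^3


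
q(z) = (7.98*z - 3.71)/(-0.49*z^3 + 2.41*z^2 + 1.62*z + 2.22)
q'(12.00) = 0.04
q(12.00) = -0.19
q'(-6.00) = -0.08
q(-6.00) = -0.28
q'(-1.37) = -2.01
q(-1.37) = -2.53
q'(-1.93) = -1.18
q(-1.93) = -1.65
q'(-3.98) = -0.22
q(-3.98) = -0.55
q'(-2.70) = -0.57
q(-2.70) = -1.01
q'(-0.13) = 4.98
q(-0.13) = -2.31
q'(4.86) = 3.67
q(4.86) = 3.26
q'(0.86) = 1.00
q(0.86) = 0.62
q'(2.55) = 0.20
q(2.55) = 1.20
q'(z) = (7.98*z - 3.71)*(1.47*z^2 - 4.82*z - 1.62)/(-0.49*z^3 + 2.41*z^2 + 1.62*z + 2.22)^2 + 7.98/(-0.49*z^3 + 2.41*z^2 + 1.62*z + 2.22) = (7.8204*z^3 - 24.6855*z^2 + 17.8822*z + 23.7258)/(0.2401*z^6 - 2.3618*z^5 + 4.2205*z^4 + 5.6328*z^3 + 13.3248*z^2 + 7.1928*z + 4.9284)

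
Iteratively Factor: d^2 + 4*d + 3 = (d + 3)*(d + 1)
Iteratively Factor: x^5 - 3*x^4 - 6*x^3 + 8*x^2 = (x - 4)*(x^4 + x^3 - 2*x^2) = (x - 4)*(x - 1)*(x^3 + 2*x^2) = x*(x - 4)*(x - 1)*(x^2 + 2*x) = x*(x - 4)*(x - 1)*(x + 2)*(x)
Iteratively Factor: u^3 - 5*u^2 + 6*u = (u)*(u^2 - 5*u + 6) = u*(u - 3)*(u - 2)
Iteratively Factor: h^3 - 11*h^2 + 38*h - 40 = (h - 4)*(h^2 - 7*h + 10) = (h - 4)*(h - 2)*(h - 5)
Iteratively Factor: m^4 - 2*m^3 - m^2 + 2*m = (m)*(m^3 - 2*m^2 - m + 2) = m*(m + 1)*(m^2 - 3*m + 2) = m*(m - 2)*(m + 1)*(m - 1)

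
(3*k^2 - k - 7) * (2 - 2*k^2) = -6*k^4 + 2*k^3 + 20*k^2 - 2*k - 14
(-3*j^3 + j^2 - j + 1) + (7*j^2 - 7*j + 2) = -3*j^3 + 8*j^2 - 8*j + 3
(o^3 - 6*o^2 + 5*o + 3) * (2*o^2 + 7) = 2*o^5 - 12*o^4 + 17*o^3 - 36*o^2 + 35*o + 21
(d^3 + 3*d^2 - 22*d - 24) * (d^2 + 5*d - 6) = d^5 + 8*d^4 - 13*d^3 - 152*d^2 + 12*d + 144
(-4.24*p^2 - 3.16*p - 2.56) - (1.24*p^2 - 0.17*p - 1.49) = -5.48*p^2 - 2.99*p - 1.07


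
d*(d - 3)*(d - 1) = d^3 - 4*d^2 + 3*d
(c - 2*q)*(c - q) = c^2 - 3*c*q + 2*q^2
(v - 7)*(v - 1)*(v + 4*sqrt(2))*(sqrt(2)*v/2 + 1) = sqrt(2)*v^4/2 - 4*sqrt(2)*v^3 + 5*v^3 - 40*v^2 + 15*sqrt(2)*v^2/2 - 32*sqrt(2)*v + 35*v + 28*sqrt(2)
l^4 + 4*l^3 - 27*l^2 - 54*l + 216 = (l - 3)^2*(l + 4)*(l + 6)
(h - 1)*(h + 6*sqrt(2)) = h^2 - h + 6*sqrt(2)*h - 6*sqrt(2)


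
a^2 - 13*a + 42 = (a - 7)*(a - 6)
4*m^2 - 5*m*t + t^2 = (-4*m + t)*(-m + t)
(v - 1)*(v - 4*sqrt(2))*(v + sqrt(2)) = v^3 - 3*sqrt(2)*v^2 - v^2 - 8*v + 3*sqrt(2)*v + 8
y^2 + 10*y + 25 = (y + 5)^2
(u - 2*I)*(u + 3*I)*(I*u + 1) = I*u^3 + 7*I*u + 6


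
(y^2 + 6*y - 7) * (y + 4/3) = y^3 + 22*y^2/3 + y - 28/3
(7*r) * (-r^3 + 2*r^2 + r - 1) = -7*r^4 + 14*r^3 + 7*r^2 - 7*r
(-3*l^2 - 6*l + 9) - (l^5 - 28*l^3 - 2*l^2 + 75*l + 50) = -l^5 + 28*l^3 - l^2 - 81*l - 41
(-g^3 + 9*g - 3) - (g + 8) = -g^3 + 8*g - 11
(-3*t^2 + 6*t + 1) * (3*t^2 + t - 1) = -9*t^4 + 15*t^3 + 12*t^2 - 5*t - 1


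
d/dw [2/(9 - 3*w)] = 2/(3*(w - 3)^2)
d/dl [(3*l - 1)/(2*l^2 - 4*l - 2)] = (-3*l^2 + 2*l - 5)/(2*(l^4 - 4*l^3 + 2*l^2 + 4*l + 1))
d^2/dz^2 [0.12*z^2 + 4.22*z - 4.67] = 0.240000000000000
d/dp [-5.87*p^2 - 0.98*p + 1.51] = -11.74*p - 0.98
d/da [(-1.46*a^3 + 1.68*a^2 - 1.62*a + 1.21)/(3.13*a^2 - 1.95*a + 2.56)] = (-4.5698*a^4 + 5.694*a^3 - 9.4182*a^2 + 1.027*a - 1.7877)/(9.7969*a^4 - 12.207*a^3 + 19.8281*a^2 - 9.984*a + 6.5536)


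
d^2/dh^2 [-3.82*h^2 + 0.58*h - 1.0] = -7.64000000000000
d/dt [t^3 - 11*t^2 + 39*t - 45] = 3*t^2 - 22*t + 39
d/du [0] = 0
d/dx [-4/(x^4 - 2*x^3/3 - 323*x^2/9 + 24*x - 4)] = 72*(18*x^3 - 9*x^2 - 323*x + 108)/(-9*x^4 + 6*x^3 + 323*x^2 - 216*x + 36)^2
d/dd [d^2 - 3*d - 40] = 2*d - 3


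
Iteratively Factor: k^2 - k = (k - 1)*(k)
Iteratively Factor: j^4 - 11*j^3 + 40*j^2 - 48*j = (j)*(j^3 - 11*j^2 + 40*j - 48) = j*(j - 3)*(j^2 - 8*j + 16) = j*(j - 4)*(j - 3)*(j - 4)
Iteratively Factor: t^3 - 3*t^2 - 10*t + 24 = (t - 4)*(t^2 + t - 6) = (t - 4)*(t + 3)*(t - 2)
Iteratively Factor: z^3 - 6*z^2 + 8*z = (z)*(z^2 - 6*z + 8) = z*(z - 2)*(z - 4)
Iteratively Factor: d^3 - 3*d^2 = (d - 3)*(d^2) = d*(d - 3)*(d)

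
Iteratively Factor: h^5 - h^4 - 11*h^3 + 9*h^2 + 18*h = (h - 2)*(h^4 + h^3 - 9*h^2 - 9*h) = (h - 3)*(h - 2)*(h^3 + 4*h^2 + 3*h) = h*(h - 3)*(h - 2)*(h^2 + 4*h + 3) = h*(h - 3)*(h - 2)*(h + 3)*(h + 1)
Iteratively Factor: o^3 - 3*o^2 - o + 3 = (o - 1)*(o^2 - 2*o - 3) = (o - 3)*(o - 1)*(o + 1)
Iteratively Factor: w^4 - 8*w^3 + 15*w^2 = (w)*(w^3 - 8*w^2 + 15*w) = w^2*(w^2 - 8*w + 15) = w^2*(w - 3)*(w - 5)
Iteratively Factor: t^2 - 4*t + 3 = (t - 1)*(t - 3)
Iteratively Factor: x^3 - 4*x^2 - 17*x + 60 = (x - 5)*(x^2 + x - 12) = (x - 5)*(x - 3)*(x + 4)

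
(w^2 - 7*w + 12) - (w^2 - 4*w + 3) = 9 - 3*w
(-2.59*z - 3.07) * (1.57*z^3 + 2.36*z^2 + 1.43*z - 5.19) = -4.0663*z^4 - 10.9323*z^3 - 10.9489*z^2 + 9.052*z + 15.9333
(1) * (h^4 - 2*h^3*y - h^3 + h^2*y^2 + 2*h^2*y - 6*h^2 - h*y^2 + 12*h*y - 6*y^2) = h^4 - 2*h^3*y - h^3 + h^2*y^2 + 2*h^2*y - 6*h^2 - h*y^2 + 12*h*y - 6*y^2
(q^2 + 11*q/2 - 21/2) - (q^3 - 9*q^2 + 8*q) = -q^3 + 10*q^2 - 5*q/2 - 21/2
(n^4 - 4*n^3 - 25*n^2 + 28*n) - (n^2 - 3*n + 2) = n^4 - 4*n^3 - 26*n^2 + 31*n - 2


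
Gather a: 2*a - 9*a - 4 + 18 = 14 - 7*a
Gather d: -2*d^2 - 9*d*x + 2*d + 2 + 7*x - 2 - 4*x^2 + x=-2*d^2 + d*(2 - 9*x) - 4*x^2 + 8*x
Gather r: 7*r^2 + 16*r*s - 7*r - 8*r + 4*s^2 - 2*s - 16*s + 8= 7*r^2 + r*(16*s - 15) + 4*s^2 - 18*s + 8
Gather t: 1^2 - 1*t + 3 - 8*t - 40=-9*t - 36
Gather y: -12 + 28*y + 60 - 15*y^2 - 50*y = -15*y^2 - 22*y + 48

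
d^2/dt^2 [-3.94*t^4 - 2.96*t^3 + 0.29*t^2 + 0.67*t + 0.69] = -47.28*t^2 - 17.76*t + 0.58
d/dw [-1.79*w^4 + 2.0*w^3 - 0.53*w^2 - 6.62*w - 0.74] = -7.16*w^3 + 6.0*w^2 - 1.06*w - 6.62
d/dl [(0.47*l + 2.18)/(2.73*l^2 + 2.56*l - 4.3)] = (1.2831*l^2 + 1.2032*l - (0.47*l + 2.18)*(5.46*l + 2.56) - 2.021)/(2.73*l^2 + 2.56*l - 4.3)^2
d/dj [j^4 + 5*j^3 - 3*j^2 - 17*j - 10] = 4*j^3 + 15*j^2 - 6*j - 17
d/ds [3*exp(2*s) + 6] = 6*exp(2*s)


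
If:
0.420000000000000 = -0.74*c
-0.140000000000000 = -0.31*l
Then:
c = -0.57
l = 0.45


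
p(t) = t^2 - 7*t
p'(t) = 2*t - 7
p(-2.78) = 27.19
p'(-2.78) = -12.56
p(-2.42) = 22.80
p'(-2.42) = -11.84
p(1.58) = -8.56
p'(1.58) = -3.84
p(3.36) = -12.23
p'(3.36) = -0.28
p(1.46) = -8.09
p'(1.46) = -4.08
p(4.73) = -10.74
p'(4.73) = 2.46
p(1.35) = -7.63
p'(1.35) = -4.30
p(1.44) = -8.01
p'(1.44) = -4.12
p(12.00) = 60.00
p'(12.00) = 17.00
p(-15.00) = 330.00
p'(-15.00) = -37.00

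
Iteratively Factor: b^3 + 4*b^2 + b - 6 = (b - 1)*(b^2 + 5*b + 6) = (b - 1)*(b + 2)*(b + 3)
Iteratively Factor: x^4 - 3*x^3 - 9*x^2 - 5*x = (x)*(x^3 - 3*x^2 - 9*x - 5) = x*(x - 5)*(x^2 + 2*x + 1) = x*(x - 5)*(x + 1)*(x + 1)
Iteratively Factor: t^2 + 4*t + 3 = (t + 1)*(t + 3)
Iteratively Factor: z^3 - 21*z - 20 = (z - 5)*(z^2 + 5*z + 4) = (z - 5)*(z + 4)*(z + 1)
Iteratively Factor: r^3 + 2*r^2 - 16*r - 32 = (r + 4)*(r^2 - 2*r - 8) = (r + 2)*(r + 4)*(r - 4)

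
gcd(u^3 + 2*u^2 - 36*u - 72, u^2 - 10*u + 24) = u - 6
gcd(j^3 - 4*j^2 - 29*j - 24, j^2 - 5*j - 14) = 1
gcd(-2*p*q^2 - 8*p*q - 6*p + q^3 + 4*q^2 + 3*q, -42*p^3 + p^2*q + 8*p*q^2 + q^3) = 2*p - q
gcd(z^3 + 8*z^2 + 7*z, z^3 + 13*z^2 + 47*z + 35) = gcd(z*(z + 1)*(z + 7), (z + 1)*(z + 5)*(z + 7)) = z^2 + 8*z + 7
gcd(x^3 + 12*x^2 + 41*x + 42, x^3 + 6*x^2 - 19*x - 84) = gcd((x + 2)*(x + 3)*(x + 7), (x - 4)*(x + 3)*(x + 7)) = x^2 + 10*x + 21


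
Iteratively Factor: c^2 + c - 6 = (c - 2)*(c + 3)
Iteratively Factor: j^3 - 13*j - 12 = (j - 4)*(j^2 + 4*j + 3) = (j - 4)*(j + 3)*(j + 1)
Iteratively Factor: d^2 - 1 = (d + 1)*(d - 1)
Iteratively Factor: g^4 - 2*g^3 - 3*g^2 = (g + 1)*(g^3 - 3*g^2) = (g - 3)*(g + 1)*(g^2) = g*(g - 3)*(g + 1)*(g)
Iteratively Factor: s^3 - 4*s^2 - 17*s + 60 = (s - 5)*(s^2 + s - 12) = (s - 5)*(s - 3)*(s + 4)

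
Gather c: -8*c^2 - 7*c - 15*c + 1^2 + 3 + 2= -8*c^2 - 22*c + 6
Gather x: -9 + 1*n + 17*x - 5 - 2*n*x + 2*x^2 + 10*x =n + 2*x^2 + x*(27 - 2*n) - 14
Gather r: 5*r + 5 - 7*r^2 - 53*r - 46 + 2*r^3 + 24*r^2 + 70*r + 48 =2*r^3 + 17*r^2 + 22*r + 7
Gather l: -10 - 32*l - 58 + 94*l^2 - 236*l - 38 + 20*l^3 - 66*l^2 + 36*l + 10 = 20*l^3 + 28*l^2 - 232*l - 96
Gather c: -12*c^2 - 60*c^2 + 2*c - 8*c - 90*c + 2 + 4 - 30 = -72*c^2 - 96*c - 24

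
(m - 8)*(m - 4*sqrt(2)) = m^2 - 8*m - 4*sqrt(2)*m + 32*sqrt(2)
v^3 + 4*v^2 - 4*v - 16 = (v - 2)*(v + 2)*(v + 4)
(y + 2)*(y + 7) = y^2 + 9*y + 14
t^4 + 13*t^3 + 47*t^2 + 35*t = t*(t + 1)*(t + 5)*(t + 7)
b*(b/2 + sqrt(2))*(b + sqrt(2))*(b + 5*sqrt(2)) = b^4/2 + 4*sqrt(2)*b^3 + 17*b^2 + 10*sqrt(2)*b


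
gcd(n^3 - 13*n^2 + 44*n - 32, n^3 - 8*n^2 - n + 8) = n^2 - 9*n + 8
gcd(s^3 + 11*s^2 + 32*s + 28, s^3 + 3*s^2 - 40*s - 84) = s^2 + 9*s + 14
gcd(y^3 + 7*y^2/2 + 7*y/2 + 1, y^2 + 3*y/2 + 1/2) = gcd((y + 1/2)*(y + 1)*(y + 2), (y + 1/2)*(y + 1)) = y^2 + 3*y/2 + 1/2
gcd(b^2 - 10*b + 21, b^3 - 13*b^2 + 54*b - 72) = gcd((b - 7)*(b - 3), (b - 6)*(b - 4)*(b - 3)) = b - 3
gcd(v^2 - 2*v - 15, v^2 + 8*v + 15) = v + 3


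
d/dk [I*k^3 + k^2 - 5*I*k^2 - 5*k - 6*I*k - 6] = 3*I*k^2 + k*(2 - 10*I) - 5 - 6*I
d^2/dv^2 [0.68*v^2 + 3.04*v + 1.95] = 1.36000000000000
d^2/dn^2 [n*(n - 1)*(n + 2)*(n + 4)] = 12*n^2 + 30*n + 4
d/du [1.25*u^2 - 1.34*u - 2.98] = 2.5*u - 1.34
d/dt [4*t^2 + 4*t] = 8*t + 4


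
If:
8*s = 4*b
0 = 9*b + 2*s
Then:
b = 0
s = 0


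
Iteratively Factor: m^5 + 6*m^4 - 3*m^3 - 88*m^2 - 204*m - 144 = (m + 2)*(m^4 + 4*m^3 - 11*m^2 - 66*m - 72) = (m - 4)*(m + 2)*(m^3 + 8*m^2 + 21*m + 18) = (m - 4)*(m + 2)^2*(m^2 + 6*m + 9) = (m - 4)*(m + 2)^2*(m + 3)*(m + 3)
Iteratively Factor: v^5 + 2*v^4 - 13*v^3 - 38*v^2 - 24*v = (v)*(v^4 + 2*v^3 - 13*v^2 - 38*v - 24) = v*(v + 3)*(v^3 - v^2 - 10*v - 8) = v*(v - 4)*(v + 3)*(v^2 + 3*v + 2) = v*(v - 4)*(v + 2)*(v + 3)*(v + 1)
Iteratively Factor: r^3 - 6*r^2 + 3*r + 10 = (r - 5)*(r^2 - r - 2) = (r - 5)*(r - 2)*(r + 1)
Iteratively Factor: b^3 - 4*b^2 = (b - 4)*(b^2) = b*(b - 4)*(b)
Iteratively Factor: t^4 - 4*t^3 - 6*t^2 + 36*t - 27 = (t - 3)*(t^3 - t^2 - 9*t + 9) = (t - 3)*(t - 1)*(t^2 - 9) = (t - 3)*(t - 1)*(t + 3)*(t - 3)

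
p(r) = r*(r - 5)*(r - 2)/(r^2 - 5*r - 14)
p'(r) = r*(5 - 2*r)*(r - 5)*(r - 2)/(r^2 - 5*r - 14)^2 + r*(r - 5)/(r^2 - 5*r - 14) + r*(r - 2)/(r^2 - 5*r - 14) + (r - 5)*(r - 2)/(r^2 - 5*r - 14) = (r^4 - 10*r^3 - 17*r^2 + 196*r - 140)/(r^4 - 10*r^3 - 3*r^2 + 140*r + 196)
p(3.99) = 0.44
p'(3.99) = -0.03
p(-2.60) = -15.78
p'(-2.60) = -16.37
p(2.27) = 0.08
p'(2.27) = 0.31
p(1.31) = -0.18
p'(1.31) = 0.19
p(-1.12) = 2.99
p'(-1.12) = -7.15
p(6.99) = -772.10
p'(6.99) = -77776.85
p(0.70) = -0.23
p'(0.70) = -0.05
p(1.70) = -0.09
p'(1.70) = 0.27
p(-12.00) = -15.03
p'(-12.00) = 0.92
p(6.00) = -3.00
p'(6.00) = -6.88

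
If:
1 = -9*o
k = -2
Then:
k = -2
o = -1/9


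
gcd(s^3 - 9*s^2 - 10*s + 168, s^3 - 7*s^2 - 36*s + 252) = s^2 - 13*s + 42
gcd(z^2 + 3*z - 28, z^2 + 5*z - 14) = z + 7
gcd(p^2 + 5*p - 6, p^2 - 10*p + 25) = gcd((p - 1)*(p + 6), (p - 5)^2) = 1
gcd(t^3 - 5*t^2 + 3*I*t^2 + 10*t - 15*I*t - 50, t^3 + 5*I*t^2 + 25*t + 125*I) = t + 5*I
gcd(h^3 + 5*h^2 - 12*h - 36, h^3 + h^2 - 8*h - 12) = h^2 - h - 6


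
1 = 1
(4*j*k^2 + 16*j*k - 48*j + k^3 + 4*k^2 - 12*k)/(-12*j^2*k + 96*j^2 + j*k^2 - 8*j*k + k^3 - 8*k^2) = (-k^2 - 4*k + 12)/(3*j*k - 24*j - k^2 + 8*k)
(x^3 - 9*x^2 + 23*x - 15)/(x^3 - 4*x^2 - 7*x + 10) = (x - 3)/(x + 2)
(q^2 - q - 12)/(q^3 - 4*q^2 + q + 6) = (q^2 - q - 12)/(q^3 - 4*q^2 + q + 6)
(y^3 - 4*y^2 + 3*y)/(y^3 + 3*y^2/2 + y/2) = 2*(y^2 - 4*y + 3)/(2*y^2 + 3*y + 1)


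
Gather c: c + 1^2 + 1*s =c + s + 1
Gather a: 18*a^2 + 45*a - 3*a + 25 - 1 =18*a^2 + 42*a + 24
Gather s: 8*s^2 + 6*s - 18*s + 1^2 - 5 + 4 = 8*s^2 - 12*s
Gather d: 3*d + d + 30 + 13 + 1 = 4*d + 44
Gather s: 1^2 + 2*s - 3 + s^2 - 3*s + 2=s^2 - s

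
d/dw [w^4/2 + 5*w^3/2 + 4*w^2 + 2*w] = 2*w^3 + 15*w^2/2 + 8*w + 2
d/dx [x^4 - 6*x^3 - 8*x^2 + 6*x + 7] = 4*x^3 - 18*x^2 - 16*x + 6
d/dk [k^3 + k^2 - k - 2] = 3*k^2 + 2*k - 1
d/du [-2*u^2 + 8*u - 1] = 8 - 4*u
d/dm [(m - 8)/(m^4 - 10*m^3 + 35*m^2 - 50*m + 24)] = (m^4 - 10*m^3 + 35*m^2 - 50*m - 2*(m - 8)*(2*m^3 - 15*m^2 + 35*m - 25) + 24)/(m^4 - 10*m^3 + 35*m^2 - 50*m + 24)^2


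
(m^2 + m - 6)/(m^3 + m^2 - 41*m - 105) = (m - 2)/(m^2 - 2*m - 35)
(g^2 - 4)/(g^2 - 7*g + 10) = (g + 2)/(g - 5)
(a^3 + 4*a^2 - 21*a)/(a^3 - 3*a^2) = (a + 7)/a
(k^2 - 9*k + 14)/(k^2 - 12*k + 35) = (k - 2)/(k - 5)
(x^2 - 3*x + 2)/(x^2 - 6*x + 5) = (x - 2)/(x - 5)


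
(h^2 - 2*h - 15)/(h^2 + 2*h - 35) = (h + 3)/(h + 7)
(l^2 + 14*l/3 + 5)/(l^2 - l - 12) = (l + 5/3)/(l - 4)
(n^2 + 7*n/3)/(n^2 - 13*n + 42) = n*(3*n + 7)/(3*(n^2 - 13*n + 42))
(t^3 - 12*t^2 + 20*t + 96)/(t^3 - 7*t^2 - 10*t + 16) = (t - 6)/(t - 1)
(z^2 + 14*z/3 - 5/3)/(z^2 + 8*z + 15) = (z - 1/3)/(z + 3)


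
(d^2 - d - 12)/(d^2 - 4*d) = (d + 3)/d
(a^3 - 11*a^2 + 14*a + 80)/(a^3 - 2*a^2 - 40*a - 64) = (a - 5)/(a + 4)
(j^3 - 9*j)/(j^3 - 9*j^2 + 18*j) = (j + 3)/(j - 6)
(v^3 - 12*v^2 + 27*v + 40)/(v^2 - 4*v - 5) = v - 8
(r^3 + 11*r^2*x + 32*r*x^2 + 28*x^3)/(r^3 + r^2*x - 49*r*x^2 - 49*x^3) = (-r^2 - 4*r*x - 4*x^2)/(-r^2 + 6*r*x + 7*x^2)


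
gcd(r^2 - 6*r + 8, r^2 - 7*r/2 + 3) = r - 2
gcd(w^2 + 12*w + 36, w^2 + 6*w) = w + 6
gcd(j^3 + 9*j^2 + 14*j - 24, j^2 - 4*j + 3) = j - 1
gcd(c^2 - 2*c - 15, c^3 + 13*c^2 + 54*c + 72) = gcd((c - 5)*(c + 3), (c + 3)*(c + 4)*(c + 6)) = c + 3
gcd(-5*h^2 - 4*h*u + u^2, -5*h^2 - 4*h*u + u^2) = -5*h^2 - 4*h*u + u^2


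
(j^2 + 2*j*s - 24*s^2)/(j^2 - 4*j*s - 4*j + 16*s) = (j + 6*s)/(j - 4)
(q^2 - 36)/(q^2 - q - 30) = (q + 6)/(q + 5)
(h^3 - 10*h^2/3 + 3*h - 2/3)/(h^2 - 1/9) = 3*(h^2 - 3*h + 2)/(3*h + 1)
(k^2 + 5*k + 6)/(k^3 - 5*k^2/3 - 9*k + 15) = 3*(k + 2)/(3*k^2 - 14*k + 15)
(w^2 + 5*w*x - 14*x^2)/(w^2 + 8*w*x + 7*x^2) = (w - 2*x)/(w + x)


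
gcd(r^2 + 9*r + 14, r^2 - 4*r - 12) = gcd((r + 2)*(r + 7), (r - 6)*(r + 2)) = r + 2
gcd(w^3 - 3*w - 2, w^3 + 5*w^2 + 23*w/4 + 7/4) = w + 1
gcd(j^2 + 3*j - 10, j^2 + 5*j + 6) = 1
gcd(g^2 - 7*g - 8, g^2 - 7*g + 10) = 1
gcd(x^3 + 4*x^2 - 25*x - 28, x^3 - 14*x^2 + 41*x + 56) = x + 1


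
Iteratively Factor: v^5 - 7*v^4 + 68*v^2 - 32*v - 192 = (v - 4)*(v^4 - 3*v^3 - 12*v^2 + 20*v + 48) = (v - 4)*(v + 2)*(v^3 - 5*v^2 - 2*v + 24) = (v - 4)^2*(v + 2)*(v^2 - v - 6) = (v - 4)^2*(v + 2)^2*(v - 3)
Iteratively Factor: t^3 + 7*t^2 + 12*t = (t)*(t^2 + 7*t + 12) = t*(t + 3)*(t + 4)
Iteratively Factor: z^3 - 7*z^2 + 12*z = (z - 3)*(z^2 - 4*z) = (z - 4)*(z - 3)*(z)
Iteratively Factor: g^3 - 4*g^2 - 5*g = (g - 5)*(g^2 + g) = (g - 5)*(g + 1)*(g)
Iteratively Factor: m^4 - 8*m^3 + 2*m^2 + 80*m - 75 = (m - 5)*(m^3 - 3*m^2 - 13*m + 15) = (m - 5)*(m - 1)*(m^2 - 2*m - 15) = (m - 5)^2*(m - 1)*(m + 3)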